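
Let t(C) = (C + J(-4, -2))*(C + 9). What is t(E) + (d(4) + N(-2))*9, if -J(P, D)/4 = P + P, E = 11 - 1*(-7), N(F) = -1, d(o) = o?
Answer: 1377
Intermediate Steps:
E = 18 (E = 11 + 7 = 18)
J(P, D) = -8*P (J(P, D) = -4*(P + P) = -8*P)
t(C) = (9 + C)*(32 + C) (t(C) = (C - 8*(-4))*(C + 9) = (C + 32)*(9 + C) = (32 + C)*(9 + C) = (9 + C)*(32 + C))
t(E) + (d(4) + N(-2))*9 = (288 + 18**2 + 41*18) + (4 - 1)*9 = (288 + 324 + 738) + 3*9 = 1350 + 27 = 1377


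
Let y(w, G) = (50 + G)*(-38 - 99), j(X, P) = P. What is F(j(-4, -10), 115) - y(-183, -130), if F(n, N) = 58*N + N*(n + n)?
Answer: -6590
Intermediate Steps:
y(w, G) = -6850 - 137*G (y(w, G) = (50 + G)*(-137) = -6850 - 137*G)
F(n, N) = 58*N + 2*N*n (F(n, N) = 58*N + N*(2*n) = 58*N + 2*N*n)
F(j(-4, -10), 115) - y(-183, -130) = 2*115*(29 - 10) - (-6850 - 137*(-130)) = 2*115*19 - (-6850 + 17810) = 4370 - 1*10960 = 4370 - 10960 = -6590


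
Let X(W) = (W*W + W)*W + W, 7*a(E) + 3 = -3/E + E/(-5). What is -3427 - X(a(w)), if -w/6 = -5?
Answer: -3425193/1000 ≈ -3425.2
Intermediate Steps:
w = 30 (w = -6*(-5) = 30)
a(E) = -3/7 - 3/(7*E) - E/35 (a(E) = -3/7 + (-3/E + E/(-5))/7 = -3/7 + (-3/E + E*(-⅕))/7 = -3/7 + (-3/E - E/5)/7 = -3/7 + (-3/(7*E) - E/35) = -3/7 - 3/(7*E) - E/35)
X(W) = W + W*(W + W²) (X(W) = (W² + W)*W + W = (W + W²)*W + W = W*(W + W²) + W = W + W*(W + W²))
-3427 - X(a(w)) = -3427 - (1/35)*(-15 - 1*30*(15 + 30))/30*(1 + (1/35)*(-15 - 1*30*(15 + 30))/30 + ((1/35)*(-15 - 1*30*(15 + 30))/30)²) = -3427 - (1/35)*(1/30)*(-15 - 1*30*45)*(1 + (1/35)*(1/30)*(-15 - 1*30*45) + ((1/35)*(1/30)*(-15 - 1*30*45))²) = -3427 - (1/35)*(1/30)*(-15 - 1350)*(1 + (1/35)*(1/30)*(-15 - 1350) + ((1/35)*(1/30)*(-15 - 1350))²) = -3427 - (1/35)*(1/30)*(-1365)*(1 + (1/35)*(1/30)*(-1365) + ((1/35)*(1/30)*(-1365))²) = -3427 - (-13)*(1 - 13/10 + (-13/10)²)/10 = -3427 - (-13)*(1 - 13/10 + 169/100)/10 = -3427 - (-13)*139/(10*100) = -3427 - 1*(-1807/1000) = -3427 + 1807/1000 = -3425193/1000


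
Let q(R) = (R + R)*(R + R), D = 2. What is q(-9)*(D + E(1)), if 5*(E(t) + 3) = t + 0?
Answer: -1296/5 ≈ -259.20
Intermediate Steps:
E(t) = -3 + t/5 (E(t) = -3 + (t + 0)/5 = -3 + t/5)
q(R) = 4*R² (q(R) = (2*R)*(2*R) = 4*R²)
q(-9)*(D + E(1)) = (4*(-9)²)*(2 + (-3 + (⅕)*1)) = (4*81)*(2 + (-3 + ⅕)) = 324*(2 - 14/5) = 324*(-⅘) = -1296/5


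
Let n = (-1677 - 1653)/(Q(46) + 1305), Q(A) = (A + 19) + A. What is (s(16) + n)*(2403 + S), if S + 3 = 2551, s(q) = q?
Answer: 15947171/236 ≈ 67573.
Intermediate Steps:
Q(A) = 19 + 2*A (Q(A) = (19 + A) + A = 19 + 2*A)
n = -555/236 (n = (-1677 - 1653)/((19 + 2*46) + 1305) = -3330/((19 + 92) + 1305) = -3330/(111 + 1305) = -3330/1416 = -3330*1/1416 = -555/236 ≈ -2.3517)
S = 2548 (S = -3 + 2551 = 2548)
(s(16) + n)*(2403 + S) = (16 - 555/236)*(2403 + 2548) = (3221/236)*4951 = 15947171/236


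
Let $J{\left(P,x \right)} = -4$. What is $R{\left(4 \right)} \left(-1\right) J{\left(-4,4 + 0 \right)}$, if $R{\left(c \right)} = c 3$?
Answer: $48$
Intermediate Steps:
$R{\left(c \right)} = 3 c$
$R{\left(4 \right)} \left(-1\right) J{\left(-4,4 + 0 \right)} = 3 \cdot 4 \left(-1\right) \left(-4\right) = 12 \left(-1\right) \left(-4\right) = \left(-12\right) \left(-4\right) = 48$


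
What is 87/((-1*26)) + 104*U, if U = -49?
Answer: -132583/26 ≈ -5099.3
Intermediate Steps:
87/((-1*26)) + 104*U = 87/((-1*26)) + 104*(-49) = 87/(-26) - 5096 = 87*(-1/26) - 5096 = -87/26 - 5096 = -132583/26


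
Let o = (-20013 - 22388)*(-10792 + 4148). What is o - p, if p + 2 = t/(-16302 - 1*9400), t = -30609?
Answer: 7240568116083/25702 ≈ 2.8171e+8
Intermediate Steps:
o = 281712244 (o = -42401*(-6644) = 281712244)
p = -20795/25702 (p = -2 - 30609/(-16302 - 1*9400) = -2 - 30609/(-16302 - 9400) = -2 - 30609/(-25702) = -2 - 30609*(-1/25702) = -2 + 30609/25702 = -20795/25702 ≈ -0.80908)
o - p = 281712244 - 1*(-20795/25702) = 281712244 + 20795/25702 = 7240568116083/25702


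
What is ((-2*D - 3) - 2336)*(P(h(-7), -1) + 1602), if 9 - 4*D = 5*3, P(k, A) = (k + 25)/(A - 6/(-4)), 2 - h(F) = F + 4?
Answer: -3882432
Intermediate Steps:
h(F) = -2 - F (h(F) = 2 - (F + 4) = 2 - (4 + F) = 2 + (-4 - F) = -2 - F)
P(k, A) = (25 + k)/(3/2 + A) (P(k, A) = (25 + k)/(A - 6*(-¼)) = (25 + k)/(A + 3/2) = (25 + k)/(3/2 + A))
D = -3/2 (D = 9/4 - 5*3/4 = 9/4 - ¼*15 = 9/4 - 15/4 = -3/2 ≈ -1.5000)
((-2*D - 3) - 2336)*(P(h(-7), -1) + 1602) = ((-2*(-3/2) - 3) - 2336)*(2*(25 + (-2 - 1*(-7)))/(3 + 2*(-1)) + 1602) = ((3 - 3) - 2336)*(2*(25 + (-2 + 7))/(3 - 2) + 1602) = (0 - 2336)*(2*(25 + 5)/1 + 1602) = -2336*(2*1*30 + 1602) = -2336*(60 + 1602) = -2336*1662 = -3882432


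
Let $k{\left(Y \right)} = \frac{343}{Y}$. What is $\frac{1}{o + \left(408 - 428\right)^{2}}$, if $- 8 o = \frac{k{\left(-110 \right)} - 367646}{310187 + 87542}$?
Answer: $\frac{350001520}{140041049403} \approx 0.0024993$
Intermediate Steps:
$o = \frac{40441403}{350001520}$ ($o = - \frac{\left(\frac{343}{-110} - 367646\right) \frac{1}{310187 + 87542}}{8} = - \frac{\left(343 \left(- \frac{1}{110}\right) - 367646\right) \frac{1}{397729}}{8} = - \frac{\left(- \frac{343}{110} - 367646\right) \frac{1}{397729}}{8} = - \frac{\left(- \frac{40441403}{110}\right) \frac{1}{397729}}{8} = \left(- \frac{1}{8}\right) \left(- \frac{40441403}{43750190}\right) = \frac{40441403}{350001520} \approx 0.11555$)
$\frac{1}{o + \left(408 - 428\right)^{2}} = \frac{1}{\frac{40441403}{350001520} + \left(408 - 428\right)^{2}} = \frac{1}{\frac{40441403}{350001520} + \left(-20\right)^{2}} = \frac{1}{\frac{40441403}{350001520} + 400} = \frac{1}{\frac{140041049403}{350001520}} = \frac{350001520}{140041049403}$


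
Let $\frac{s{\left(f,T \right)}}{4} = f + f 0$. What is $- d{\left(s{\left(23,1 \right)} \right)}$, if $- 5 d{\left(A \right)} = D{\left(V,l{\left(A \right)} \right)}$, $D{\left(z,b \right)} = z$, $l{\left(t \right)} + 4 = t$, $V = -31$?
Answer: $- \frac{31}{5} \approx -6.2$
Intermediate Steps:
$l{\left(t \right)} = -4 + t$
$s{\left(f,T \right)} = 4 f$ ($s{\left(f,T \right)} = 4 \left(f + f 0\right) = 4 \left(f + 0\right) = 4 f$)
$d{\left(A \right)} = \frac{31}{5}$ ($d{\left(A \right)} = \left(- \frac{1}{5}\right) \left(-31\right) = \frac{31}{5}$)
$- d{\left(s{\left(23,1 \right)} \right)} = \left(-1\right) \frac{31}{5} = - \frac{31}{5}$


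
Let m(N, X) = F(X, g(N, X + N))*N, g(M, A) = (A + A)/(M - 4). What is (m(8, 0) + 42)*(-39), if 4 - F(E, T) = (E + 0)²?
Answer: -2886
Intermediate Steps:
g(M, A) = 2*A/(-4 + M) (g(M, A) = (2*A)/(-4 + M) = 2*A/(-4 + M))
F(E, T) = 4 - E² (F(E, T) = 4 - (E + 0)² = 4 - E²)
m(N, X) = N*(4 - X²) (m(N, X) = (4 - X²)*N = N*(4 - X²))
(m(8, 0) + 42)*(-39) = (8*(4 - 1*0²) + 42)*(-39) = (8*(4 - 1*0) + 42)*(-39) = (8*(4 + 0) + 42)*(-39) = (8*4 + 42)*(-39) = (32 + 42)*(-39) = 74*(-39) = -2886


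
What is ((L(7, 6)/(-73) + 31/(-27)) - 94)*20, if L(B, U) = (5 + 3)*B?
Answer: -3780980/1971 ≈ -1918.3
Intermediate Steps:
L(B, U) = 8*B
((L(7, 6)/(-73) + 31/(-27)) - 94)*20 = (((8*7)/(-73) + 31/(-27)) - 94)*20 = ((56*(-1/73) + 31*(-1/27)) - 94)*20 = ((-56/73 - 31/27) - 94)*20 = (-3775/1971 - 94)*20 = -189049/1971*20 = -3780980/1971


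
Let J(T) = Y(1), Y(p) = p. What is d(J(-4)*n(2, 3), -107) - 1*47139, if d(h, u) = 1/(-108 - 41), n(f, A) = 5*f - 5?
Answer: -7023712/149 ≈ -47139.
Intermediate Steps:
n(f, A) = -5 + 5*f
J(T) = 1
d(h, u) = -1/149 (d(h, u) = 1/(-149) = -1/149)
d(J(-4)*n(2, 3), -107) - 1*47139 = -1/149 - 1*47139 = -1/149 - 47139 = -7023712/149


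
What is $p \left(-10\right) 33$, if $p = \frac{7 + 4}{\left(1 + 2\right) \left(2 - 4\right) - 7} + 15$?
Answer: $- \frac{60720}{13} \approx -4670.8$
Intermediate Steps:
$p = \frac{184}{13}$ ($p = \frac{11}{3 \left(-2\right) - 7} + 15 = \frac{11}{-6 - 7} + 15 = \frac{11}{-13} + 15 = 11 \left(- \frac{1}{13}\right) + 15 = - \frac{11}{13} + 15 = \frac{184}{13} \approx 14.154$)
$p \left(-10\right) 33 = \frac{184}{13} \left(-10\right) 33 = \left(- \frac{1840}{13}\right) 33 = - \frac{60720}{13}$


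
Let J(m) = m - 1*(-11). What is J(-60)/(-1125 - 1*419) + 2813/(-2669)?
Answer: -4212491/4120936 ≈ -1.0222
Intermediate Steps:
J(m) = 11 + m (J(m) = m + 11 = 11 + m)
J(-60)/(-1125 - 1*419) + 2813/(-2669) = (11 - 60)/(-1125 - 1*419) + 2813/(-2669) = -49/(-1125 - 419) + 2813*(-1/2669) = -49/(-1544) - 2813/2669 = -49*(-1/1544) - 2813/2669 = 49/1544 - 2813/2669 = -4212491/4120936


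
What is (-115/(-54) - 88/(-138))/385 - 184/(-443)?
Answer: 12786553/30261330 ≈ 0.42254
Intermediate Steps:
(-115/(-54) - 88/(-138))/385 - 184/(-443) = (-115*(-1/54) - 88*(-1/138))*(1/385) - 184*(-1/443) = (115/54 + 44/69)*(1/385) + 184/443 = (3437/1242)*(1/385) + 184/443 = 491/68310 + 184/443 = 12786553/30261330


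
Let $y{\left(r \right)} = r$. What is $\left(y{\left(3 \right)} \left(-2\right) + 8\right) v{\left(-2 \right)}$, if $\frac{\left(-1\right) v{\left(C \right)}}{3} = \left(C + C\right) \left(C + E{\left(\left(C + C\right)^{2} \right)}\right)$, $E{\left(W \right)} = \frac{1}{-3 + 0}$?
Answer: $-56$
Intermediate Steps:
$E{\left(W \right)} = - \frac{1}{3}$ ($E{\left(W \right)} = \frac{1}{-3} = - \frac{1}{3}$)
$v{\left(C \right)} = - 6 C \left(- \frac{1}{3} + C\right)$ ($v{\left(C \right)} = - 3 \left(C + C\right) \left(C - \frac{1}{3}\right) = - 3 \cdot 2 C \left(- \frac{1}{3} + C\right) = - 6 C \left(- \frac{1}{3} + C\right)$)
$\left(y{\left(3 \right)} \left(-2\right) + 8\right) v{\left(-2 \right)} = \left(3 \left(-2\right) + 8\right) 2 \left(-2\right) \left(1 - -6\right) = \left(-6 + 8\right) 2 \left(-2\right) \left(1 + 6\right) = 2 \cdot 2 \left(-2\right) 7 = 2 \left(-28\right) = -56$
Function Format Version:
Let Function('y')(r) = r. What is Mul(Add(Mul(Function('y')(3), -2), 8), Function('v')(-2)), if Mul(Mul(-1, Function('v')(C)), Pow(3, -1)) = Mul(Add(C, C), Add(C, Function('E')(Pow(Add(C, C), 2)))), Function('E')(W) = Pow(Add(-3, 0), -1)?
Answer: -56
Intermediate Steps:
Function('E')(W) = Rational(-1, 3) (Function('E')(W) = Pow(-3, -1) = Rational(-1, 3))
Function('v')(C) = Mul(-6, C, Add(Rational(-1, 3), C)) (Function('v')(C) = Mul(-3, Mul(Add(C, C), Add(C, Rational(-1, 3)))) = Mul(-3, Mul(Mul(2, C), Add(Rational(-1, 3), C))) = Mul(-3, Mul(2, C, Add(Rational(-1, 3), C))) = Mul(-6, C, Add(Rational(-1, 3), C)))
Mul(Add(Mul(Function('y')(3), -2), 8), Function('v')(-2)) = Mul(Add(Mul(3, -2), 8), Mul(2, -2, Add(1, Mul(-3, -2)))) = Mul(Add(-6, 8), Mul(2, -2, Add(1, 6))) = Mul(2, Mul(2, -2, 7)) = Mul(2, -28) = -56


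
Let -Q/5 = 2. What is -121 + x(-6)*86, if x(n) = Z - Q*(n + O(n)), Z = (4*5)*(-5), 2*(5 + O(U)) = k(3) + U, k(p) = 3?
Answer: -19471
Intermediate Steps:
Q = -10 (Q = -5*2 = -10)
O(U) = -7/2 + U/2 (O(U) = -5 + (3 + U)/2 = -5 + (3/2 + U/2) = -7/2 + U/2)
Z = -100 (Z = 20*(-5) = -100)
x(n) = -135 + 15*n (x(n) = -100 - (-10)*(n + (-7/2 + n/2)) = -100 - (-10)*(-7/2 + 3*n/2) = -100 - (35 - 15*n) = -100 + (-35 + 15*n) = -135 + 15*n)
-121 + x(-6)*86 = -121 + (-135 + 15*(-6))*86 = -121 + (-135 - 90)*86 = -121 - 225*86 = -121 - 19350 = -19471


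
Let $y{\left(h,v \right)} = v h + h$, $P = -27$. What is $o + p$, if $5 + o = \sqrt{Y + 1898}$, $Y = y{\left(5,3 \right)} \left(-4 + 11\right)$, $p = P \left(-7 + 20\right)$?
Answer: $-356 + \sqrt{2038} \approx -310.86$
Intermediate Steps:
$y{\left(h,v \right)} = h + h v$ ($y{\left(h,v \right)} = h v + h = h + h v$)
$p = -351$ ($p = - 27 \left(-7 + 20\right) = \left(-27\right) 13 = -351$)
$Y = 140$ ($Y = 5 \left(1 + 3\right) \left(-4 + 11\right) = 5 \cdot 4 \cdot 7 = 20 \cdot 7 = 140$)
$o = -5 + \sqrt{2038}$ ($o = -5 + \sqrt{140 + 1898} = -5 + \sqrt{2038} \approx 40.144$)
$o + p = \left(-5 + \sqrt{2038}\right) - 351 = -356 + \sqrt{2038}$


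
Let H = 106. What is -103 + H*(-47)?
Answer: -5085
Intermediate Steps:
-103 + H*(-47) = -103 + 106*(-47) = -103 - 4982 = -5085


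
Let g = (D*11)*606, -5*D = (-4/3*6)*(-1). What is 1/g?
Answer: -5/53328 ≈ -9.3759e-5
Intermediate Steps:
D = -8/5 (D = --4/3*6*(-1)/5 = --4*⅓*6*(-1)/5 = -(-4/3*6)*(-1)/5 = -(-8)*(-1)/5 = -⅕*8 = -8/5 ≈ -1.6000)
g = -53328/5 (g = -8/5*11*606 = -88/5*606 = -53328/5 ≈ -10666.)
1/g = 1/(-53328/5) = -5/53328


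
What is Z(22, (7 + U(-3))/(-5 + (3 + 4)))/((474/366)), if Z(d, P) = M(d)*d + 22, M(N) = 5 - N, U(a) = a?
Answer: -21472/79 ≈ -271.80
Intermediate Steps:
Z(d, P) = 22 + d*(5 - d) (Z(d, P) = (5 - d)*d + 22 = d*(5 - d) + 22 = 22 + d*(5 - d))
Z(22, (7 + U(-3))/(-5 + (3 + 4)))/((474/366)) = (22 - 1*22*(-5 + 22))/((474/366)) = (22 - 1*22*17)/((474*(1/366))) = (22 - 374)/(79/61) = -352*61/79 = -21472/79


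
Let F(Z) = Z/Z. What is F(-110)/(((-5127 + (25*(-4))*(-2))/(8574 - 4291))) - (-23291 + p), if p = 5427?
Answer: 88011645/4927 ≈ 17863.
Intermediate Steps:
F(Z) = 1
F(-110)/(((-5127 + (25*(-4))*(-2))/(8574 - 4291))) - (-23291 + p) = 1/((-5127 + (25*(-4))*(-2))/(8574 - 4291)) - (-23291 + 5427) = 1/((-5127 - 100*(-2))/4283) - 1*(-17864) = 1/((-5127 + 200)*(1/4283)) + 17864 = 1/(-4927*1/4283) + 17864 = 1/(-4927/4283) + 17864 = 1*(-4283/4927) + 17864 = -4283/4927 + 17864 = 88011645/4927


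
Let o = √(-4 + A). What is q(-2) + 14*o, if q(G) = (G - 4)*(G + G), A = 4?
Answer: 24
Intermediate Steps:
q(G) = 2*G*(-4 + G) (q(G) = (-4 + G)*(2*G) = 2*G*(-4 + G))
o = 0 (o = √(-4 + 4) = √0 = 0)
q(-2) + 14*o = 2*(-2)*(-4 - 2) + 14*0 = 2*(-2)*(-6) + 0 = 24 + 0 = 24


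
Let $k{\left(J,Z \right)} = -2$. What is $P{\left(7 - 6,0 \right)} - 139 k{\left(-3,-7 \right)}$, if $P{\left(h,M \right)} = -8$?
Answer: $270$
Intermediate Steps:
$P{\left(7 - 6,0 \right)} - 139 k{\left(-3,-7 \right)} = -8 - -278 = -8 + 278 = 270$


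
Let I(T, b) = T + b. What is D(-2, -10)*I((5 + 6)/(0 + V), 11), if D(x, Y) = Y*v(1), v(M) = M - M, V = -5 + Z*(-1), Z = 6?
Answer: 0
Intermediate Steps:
V = -11 (V = -5 + 6*(-1) = -5 - 6 = -11)
v(M) = 0
D(x, Y) = 0 (D(x, Y) = Y*0 = 0)
D(-2, -10)*I((5 + 6)/(0 + V), 11) = 0*((5 + 6)/(0 - 11) + 11) = 0*(11/(-11) + 11) = 0*(11*(-1/11) + 11) = 0*(-1 + 11) = 0*10 = 0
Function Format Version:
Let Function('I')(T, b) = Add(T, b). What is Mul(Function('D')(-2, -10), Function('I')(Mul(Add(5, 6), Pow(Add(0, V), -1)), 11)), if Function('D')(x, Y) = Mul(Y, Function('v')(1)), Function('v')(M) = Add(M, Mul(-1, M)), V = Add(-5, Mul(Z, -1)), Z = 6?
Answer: 0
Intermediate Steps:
V = -11 (V = Add(-5, Mul(6, -1)) = Add(-5, -6) = -11)
Function('v')(M) = 0
Function('D')(x, Y) = 0 (Function('D')(x, Y) = Mul(Y, 0) = 0)
Mul(Function('D')(-2, -10), Function('I')(Mul(Add(5, 6), Pow(Add(0, V), -1)), 11)) = Mul(0, Add(Mul(Add(5, 6), Pow(Add(0, -11), -1)), 11)) = Mul(0, Add(Mul(11, Pow(-11, -1)), 11)) = Mul(0, Add(Mul(11, Rational(-1, 11)), 11)) = Mul(0, Add(-1, 11)) = Mul(0, 10) = 0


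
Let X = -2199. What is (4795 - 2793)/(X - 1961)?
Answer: -77/160 ≈ -0.48125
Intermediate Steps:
(4795 - 2793)/(X - 1961) = (4795 - 2793)/(-2199 - 1961) = 2002/(-4160) = 2002*(-1/4160) = -77/160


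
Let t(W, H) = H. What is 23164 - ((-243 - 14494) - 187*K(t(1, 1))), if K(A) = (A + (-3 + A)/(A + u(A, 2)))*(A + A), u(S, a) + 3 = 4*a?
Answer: 114451/3 ≈ 38150.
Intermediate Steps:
u(S, a) = -3 + 4*a
K(A) = 2*A*(A + (-3 + A)/(5 + A)) (K(A) = (A + (-3 + A)/(A + (-3 + 4*2)))*(A + A) = (A + (-3 + A)/(A + (-3 + 8)))*(2*A) = (A + (-3 + A)/(A + 5))*(2*A) = (A + (-3 + A)/(5 + A))*(2*A) = 2*A*(A + (-3 + A)/(5 + A)))
23164 - ((-243 - 14494) - 187*K(t(1, 1))) = 23164 - ((-243 - 14494) - 374*(-3 + 1² + 6*1)/(5 + 1)) = 23164 - (-14737 - 374*(-3 + 1 + 6)/6) = 23164 - (-14737 - 374*4/6) = 23164 - (-14737 - 187*4/3) = 23164 - (-14737 - 748/3) = 23164 - 1*(-44959/3) = 23164 + 44959/3 = 114451/3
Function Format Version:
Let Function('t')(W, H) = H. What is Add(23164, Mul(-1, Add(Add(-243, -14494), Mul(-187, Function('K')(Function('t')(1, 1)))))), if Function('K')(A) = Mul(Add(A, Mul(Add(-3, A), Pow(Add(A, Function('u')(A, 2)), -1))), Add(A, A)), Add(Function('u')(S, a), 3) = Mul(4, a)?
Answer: Rational(114451, 3) ≈ 38150.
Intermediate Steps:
Function('u')(S, a) = Add(-3, Mul(4, a))
Function('K')(A) = Mul(2, A, Add(A, Mul(Pow(Add(5, A), -1), Add(-3, A)))) (Function('K')(A) = Mul(Add(A, Mul(Add(-3, A), Pow(Add(A, Add(-3, Mul(4, 2))), -1))), Add(A, A)) = Mul(Add(A, Mul(Add(-3, A), Pow(Add(A, Add(-3, 8)), -1))), Mul(2, A)) = Mul(Add(A, Mul(Add(-3, A), Pow(Add(A, 5), -1))), Mul(2, A)) = Mul(Add(A, Mul(Add(-3, A), Pow(Add(5, A), -1))), Mul(2, A)) = Mul(Add(A, Mul(Pow(Add(5, A), -1), Add(-3, A))), Mul(2, A)) = Mul(2, A, Add(A, Mul(Pow(Add(5, A), -1), Add(-3, A)))))
Add(23164, Mul(-1, Add(Add(-243, -14494), Mul(-187, Function('K')(Function('t')(1, 1)))))) = Add(23164, Mul(-1, Add(Add(-243, -14494), Mul(-187, Mul(2, 1, Pow(Add(5, 1), -1), Add(-3, Pow(1, 2), Mul(6, 1))))))) = Add(23164, Mul(-1, Add(-14737, Mul(-187, Mul(2, 1, Pow(6, -1), Add(-3, 1, 6)))))) = Add(23164, Mul(-1, Add(-14737, Mul(-187, Mul(2, 1, Rational(1, 6), 4))))) = Add(23164, Mul(-1, Add(-14737, Mul(-187, Rational(4, 3))))) = Add(23164, Mul(-1, Add(-14737, Rational(-748, 3)))) = Add(23164, Mul(-1, Rational(-44959, 3))) = Add(23164, Rational(44959, 3)) = Rational(114451, 3)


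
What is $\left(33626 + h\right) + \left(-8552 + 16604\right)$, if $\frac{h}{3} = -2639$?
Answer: $33761$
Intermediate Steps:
$h = -7917$ ($h = 3 \left(-2639\right) = -7917$)
$\left(33626 + h\right) + \left(-8552 + 16604\right) = \left(33626 - 7917\right) + \left(-8552 + 16604\right) = 25709 + 8052 = 33761$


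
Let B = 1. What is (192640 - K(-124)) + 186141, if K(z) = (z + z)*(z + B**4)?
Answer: 348277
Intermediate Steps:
K(z) = 2*z*(1 + z) (K(z) = (z + z)*(z + 1**4) = (2*z)*(z + 1) = (2*z)*(1 + z) = 2*z*(1 + z))
(192640 - K(-124)) + 186141 = (192640 - 2*(-124)*(1 - 124)) + 186141 = (192640 - 2*(-124)*(-123)) + 186141 = (192640 - 1*30504) + 186141 = (192640 - 30504) + 186141 = 162136 + 186141 = 348277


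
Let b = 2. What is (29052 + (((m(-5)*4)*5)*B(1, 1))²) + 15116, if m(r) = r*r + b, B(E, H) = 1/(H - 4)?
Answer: 76568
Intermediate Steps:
B(E, H) = 1/(-4 + H)
m(r) = 2 + r² (m(r) = r*r + 2 = r² + 2 = 2 + r²)
(29052 + (((m(-5)*4)*5)*B(1, 1))²) + 15116 = (29052 + ((((2 + (-5)²)*4)*5)/(-4 + 1))²) + 15116 = (29052 + ((((2 + 25)*4)*5)/(-3))²) + 15116 = (29052 + (((27*4)*5)*(-⅓))²) + 15116 = (29052 + ((108*5)*(-⅓))²) + 15116 = (29052 + (540*(-⅓))²) + 15116 = (29052 + (-180)²) + 15116 = (29052 + 32400) + 15116 = 61452 + 15116 = 76568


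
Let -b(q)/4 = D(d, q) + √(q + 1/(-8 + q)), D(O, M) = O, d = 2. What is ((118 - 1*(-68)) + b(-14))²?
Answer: 346052/11 - 712*I*√6798/11 ≈ 31459.0 - 5336.8*I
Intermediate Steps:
b(q) = -8 - 4*√(q + 1/(-8 + q)) (b(q) = -4*(2 + √(q + 1/(-8 + q))) = -8 - 4*√(q + 1/(-8 + q)))
((118 - 1*(-68)) + b(-14))² = ((118 - 1*(-68)) + (-8 - 4*√(1 - 14*(-8 - 14))*(I*√22/22)))² = ((118 + 68) + (-8 - 4*√(1 - 14*(-22))*(I*√22/22)))² = (186 + (-8 - 4*I*√22*√(1 + 308)/22))² = (186 + (-8 - 4*I*√6798/22))² = (186 + (-8 - 2*I*√6798/11))² = (178 - 2*I*√6798/11)²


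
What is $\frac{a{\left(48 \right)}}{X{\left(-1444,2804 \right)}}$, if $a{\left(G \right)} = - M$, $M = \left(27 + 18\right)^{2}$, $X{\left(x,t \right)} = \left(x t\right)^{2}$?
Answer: $- \frac{2025}{16394206648576} \approx -1.2352 \cdot 10^{-10}$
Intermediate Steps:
$X{\left(x,t \right)} = t^{2} x^{2}$ ($X{\left(x,t \right)} = \left(t x\right)^{2} = t^{2} x^{2}$)
$M = 2025$ ($M = 45^{2} = 2025$)
$a{\left(G \right)} = -2025$ ($a{\left(G \right)} = \left(-1\right) 2025 = -2025$)
$\frac{a{\left(48 \right)}}{X{\left(-1444,2804 \right)}} = - \frac{2025}{2804^{2} \left(-1444\right)^{2}} = - \frac{2025}{7862416 \cdot 2085136} = - \frac{2025}{16394206648576}$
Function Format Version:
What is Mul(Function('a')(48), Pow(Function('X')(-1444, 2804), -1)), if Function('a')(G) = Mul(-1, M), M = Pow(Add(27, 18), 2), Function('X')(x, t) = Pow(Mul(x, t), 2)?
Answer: Rational(-2025, 16394206648576) ≈ -1.2352e-10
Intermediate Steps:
Function('X')(x, t) = Mul(Pow(t, 2), Pow(x, 2)) (Function('X')(x, t) = Pow(Mul(t, x), 2) = Mul(Pow(t, 2), Pow(x, 2)))
M = 2025 (M = Pow(45, 2) = 2025)
Function('a')(G) = -2025 (Function('a')(G) = Mul(-1, 2025) = -2025)
Mul(Function('a')(48), Pow(Function('X')(-1444, 2804), -1)) = Mul(-2025, Pow(Mul(Pow(2804, 2), Pow(-1444, 2)), -1)) = Mul(-2025, Pow(Mul(7862416, 2085136), -1)) = Mul(-2025, Pow(16394206648576, -1)) = Mul(-2025, Rational(1, 16394206648576)) = Rational(-2025, 16394206648576)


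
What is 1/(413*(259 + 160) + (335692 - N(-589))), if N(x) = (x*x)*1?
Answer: 1/161818 ≈ 6.1798e-6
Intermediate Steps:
N(x) = x**2 (N(x) = x**2*1 = x**2)
1/(413*(259 + 160) + (335692 - N(-589))) = 1/(413*(259 + 160) + (335692 - 1*(-589)**2)) = 1/(413*419 + (335692 - 1*346921)) = 1/(173047 + (335692 - 346921)) = 1/(173047 - 11229) = 1/161818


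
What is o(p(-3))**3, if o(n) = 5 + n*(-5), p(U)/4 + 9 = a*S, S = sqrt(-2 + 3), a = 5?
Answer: 614125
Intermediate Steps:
S = 1 (S = sqrt(1) = 1)
p(U) = -16 (p(U) = -36 + 4*(5*1) = -36 + 4*5 = -36 + 20 = -16)
o(n) = 5 - 5*n
o(p(-3))**3 = (5 - 5*(-16))**3 = (5 + 80)**3 = 85**3 = 614125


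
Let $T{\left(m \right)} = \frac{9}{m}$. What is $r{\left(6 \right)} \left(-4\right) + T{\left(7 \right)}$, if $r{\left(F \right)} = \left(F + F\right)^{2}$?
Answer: $- \frac{4023}{7} \approx -574.71$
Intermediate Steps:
$r{\left(F \right)} = 4 F^{2}$ ($r{\left(F \right)} = \left(2 F\right)^{2} = 4 F^{2}$)
$r{\left(6 \right)} \left(-4\right) + T{\left(7 \right)} = 4 \cdot 6^{2} \left(-4\right) + \frac{9}{7} = 4 \cdot 36 \left(-4\right) + 9 \cdot \frac{1}{7} = 144 \left(-4\right) + \frac{9}{7} = -576 + \frac{9}{7} = - \frac{4023}{7}$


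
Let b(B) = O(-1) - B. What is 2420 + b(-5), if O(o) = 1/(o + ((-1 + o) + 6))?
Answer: 7276/3 ≈ 2425.3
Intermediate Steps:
O(o) = 1/(5 + 2*o) (O(o) = 1/(o + (5 + o)) = 1/(5 + 2*o))
b(B) = 1/3 - B (b(B) = 1/(5 + 2*(-1)) - B = 1/(5 - 2) - B = 1/3 - B)
2420 + b(-5) = 2420 + (1/3 - 1*(-5)) = 2420 + (1/3 + 5) = 2420 + 16/3 = 7276/3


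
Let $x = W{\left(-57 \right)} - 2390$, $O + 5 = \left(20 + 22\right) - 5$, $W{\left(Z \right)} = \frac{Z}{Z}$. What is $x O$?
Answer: $-76448$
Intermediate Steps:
$W{\left(Z \right)} = 1$
$O = 32$ ($O = -5 + \left(\left(20 + 22\right) - 5\right) = -5 + \left(42 - 5\right) = -5 + 37 = 32$)
$x = -2389$ ($x = 1 - 2390 = -2389$)
$x O = \left(-2389\right) 32 = -76448$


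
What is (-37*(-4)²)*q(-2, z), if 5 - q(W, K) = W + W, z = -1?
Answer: -5328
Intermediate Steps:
q(W, K) = 5 - 2*W (q(W, K) = 5 - (W + W) = 5 - 2*W)
(-37*(-4)²)*q(-2, z) = (-37*(-4)²)*(5 - 2*(-2)) = (-37*16)*(5 + 4) = -592*9 = -5328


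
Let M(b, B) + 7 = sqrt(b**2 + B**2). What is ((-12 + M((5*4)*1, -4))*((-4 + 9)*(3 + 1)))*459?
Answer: -174420 + 36720*sqrt(26) ≈ 12816.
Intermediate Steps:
M(b, B) = -7 + sqrt(B**2 + b**2) (M(b, B) = -7 + sqrt(b**2 + B**2) = -7 + sqrt(B**2 + b**2))
((-12 + M((5*4)*1, -4))*((-4 + 9)*(3 + 1)))*459 = ((-12 + (-7 + sqrt((-4)**2 + ((5*4)*1)**2)))*((-4 + 9)*(3 + 1)))*459 = ((-12 + (-7 + sqrt(16 + (20*1)**2)))*(5*4))*459 = ((-12 + (-7 + sqrt(16 + 20**2)))*20)*459 = ((-12 + (-7 + sqrt(16 + 400)))*20)*459 = ((-12 + (-7 + sqrt(416)))*20)*459 = ((-12 + (-7 + 4*sqrt(26)))*20)*459 = ((-19 + 4*sqrt(26))*20)*459 = (-380 + 80*sqrt(26))*459 = -174420 + 36720*sqrt(26)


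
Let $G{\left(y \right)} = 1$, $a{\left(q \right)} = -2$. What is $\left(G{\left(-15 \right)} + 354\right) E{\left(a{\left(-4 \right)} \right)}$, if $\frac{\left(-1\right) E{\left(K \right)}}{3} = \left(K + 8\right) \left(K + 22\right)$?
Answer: $-127800$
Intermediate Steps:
$E{\left(K \right)} = - 3 \left(8 + K\right) \left(22 + K\right)$ ($E{\left(K \right)} = - 3 \left(K + 8\right) \left(K + 22\right) = - 3 \left(8 + K\right) \left(22 + K\right)$)
$\left(G{\left(-15 \right)} + 354\right) E{\left(a{\left(-4 \right)} \right)} = \left(1 + 354\right) \left(-528 - -180 - 3 \left(-2\right)^{2}\right) = 355 \left(-528 + 180 - 12\right) = 355 \left(-360\right) = -127800$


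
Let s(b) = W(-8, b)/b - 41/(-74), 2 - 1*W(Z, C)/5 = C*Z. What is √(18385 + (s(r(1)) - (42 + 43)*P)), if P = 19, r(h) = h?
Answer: √92109354/74 ≈ 129.69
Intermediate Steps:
W(Z, C) = 10 - 5*C*Z
s(b) = 41/74 + (10 + 40*b)/b (s(b) = (10 - 5*b*(-8))/b - 41/(-74) = (10 + 40*b)/b - 41*(-1/74) = (10 + 40*b)/b + 41/74 = 41/74 + (10 + 40*b)/b)
√(18385 + (s(r(1)) - (42 + 43)*P)) = √(18385 + ((3001/74 + 10/1) - (42 + 43)*19)) = √(18385 + ((3001/74 + 10*1) - 85*19)) = √(18385 + ((3001/74 + 10) - 1*1615)) = √(18385 + (3741/74 - 1615)) = √(18385 - 115769/74) = √(1244721/74) = √92109354/74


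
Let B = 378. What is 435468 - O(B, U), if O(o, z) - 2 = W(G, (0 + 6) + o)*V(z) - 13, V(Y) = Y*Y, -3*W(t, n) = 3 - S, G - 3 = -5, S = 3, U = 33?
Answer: 435479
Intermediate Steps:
G = -2 (G = 3 - 5 = -2)
W(t, n) = 0 (W(t, n) = -(3 - 1*3)/3 = -(3 - 3)/3 = -⅓*0 = 0)
V(Y) = Y²
O(o, z) = -11 (O(o, z) = 2 + (0*z² - 13) = 2 + (0 - 13) = 2 - 13 = -11)
435468 - O(B, U) = 435468 - 1*(-11) = 435468 + 11 = 435479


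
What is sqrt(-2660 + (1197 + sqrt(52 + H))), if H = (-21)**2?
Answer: sqrt(-1463 + sqrt(493)) ≈ 37.958*I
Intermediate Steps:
H = 441
sqrt(-2660 + (1197 + sqrt(52 + H))) = sqrt(-2660 + (1197 + sqrt(52 + 441))) = sqrt(-2660 + (1197 + sqrt(493))) = sqrt(-1463 + sqrt(493))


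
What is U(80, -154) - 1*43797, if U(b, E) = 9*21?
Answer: -43608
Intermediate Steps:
U(b, E) = 189
U(80, -154) - 1*43797 = 189 - 1*43797 = 189 - 43797 = -43608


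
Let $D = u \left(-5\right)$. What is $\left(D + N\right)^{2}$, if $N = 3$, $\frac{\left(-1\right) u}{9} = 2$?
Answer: $8649$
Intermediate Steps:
$u = -18$ ($u = \left(-9\right) 2 = -18$)
$D = 90$ ($D = \left(-18\right) \left(-5\right) = 90$)
$\left(D + N\right)^{2} = \left(90 + 3\right)^{2} = 93^{2} = 8649$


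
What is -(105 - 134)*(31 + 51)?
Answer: 2378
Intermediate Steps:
-(105 - 134)*(31 + 51) = -(-29)*82 = -1*(-2378) = 2378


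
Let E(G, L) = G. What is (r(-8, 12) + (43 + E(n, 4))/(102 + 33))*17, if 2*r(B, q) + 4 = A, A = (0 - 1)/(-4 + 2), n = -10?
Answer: -4607/180 ≈ -25.594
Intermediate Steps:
A = ½ (A = -1/(-2) = -1*(-½) = ½ ≈ 0.50000)
r(B, q) = -7/4 (r(B, q) = -2 + (½)*(½) = -2 + ¼ = -7/4)
(r(-8, 12) + (43 + E(n, 4))/(102 + 33))*17 = (-7/4 + (43 - 10)/(102 + 33))*17 = (-7/4 + 33/135)*17 = (-7/4 + 33*(1/135))*17 = (-7/4 + 11/45)*17 = -271/180*17 = -4607/180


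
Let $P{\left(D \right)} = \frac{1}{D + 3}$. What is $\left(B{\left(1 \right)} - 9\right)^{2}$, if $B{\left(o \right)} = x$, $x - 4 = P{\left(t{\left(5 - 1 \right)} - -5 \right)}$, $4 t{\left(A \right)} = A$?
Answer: $\frac{1936}{81} \approx 23.901$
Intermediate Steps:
$t{\left(A \right)} = \frac{A}{4}$
$P{\left(D \right)} = \frac{1}{3 + D}$
$x = \frac{37}{9}$ ($x = 4 + \frac{1}{3 + \left(\frac{5 - 1}{4} - -5\right)} = 4 + \frac{1}{3 + \left(\frac{5 - 1}{4} + 5\right)} = 4 + \frac{1}{3 + \left(\frac{1}{4} \cdot 4 + 5\right)} = 4 + \frac{1}{3 + \left(1 + 5\right)} = 4 + \frac{1}{3 + 6} = 4 + \frac{1}{9} = \frac{37}{9} \approx 4.1111$)
$B{\left(o \right)} = \frac{37}{9}$
$\left(B{\left(1 \right)} - 9\right)^{2} = \left(\frac{37}{9} - 9\right)^{2} = \left(- \frac{44}{9}\right)^{2} = \frac{1936}{81}$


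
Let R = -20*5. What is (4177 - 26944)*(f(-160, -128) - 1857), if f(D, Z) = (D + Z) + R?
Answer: 51111915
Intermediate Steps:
R = -100
f(D, Z) = -100 + D + Z (f(D, Z) = (D + Z) - 100 = -100 + D + Z)
(4177 - 26944)*(f(-160, -128) - 1857) = (4177 - 26944)*((-100 - 160 - 128) - 1857) = -22767*(-388 - 1857) = -22767*(-2245) = 51111915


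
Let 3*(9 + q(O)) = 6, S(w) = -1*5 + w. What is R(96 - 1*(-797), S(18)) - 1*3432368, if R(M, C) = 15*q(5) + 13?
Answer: -3432460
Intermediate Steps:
S(w) = -5 + w
q(O) = -7 (q(O) = -9 + (1/3)*6 = -9 + 2 = -7)
R(M, C) = -92 (R(M, C) = 15*(-7) + 13 = -105 + 13 = -92)
R(96 - 1*(-797), S(18)) - 1*3432368 = -92 - 1*3432368 = -92 - 3432368 = -3432460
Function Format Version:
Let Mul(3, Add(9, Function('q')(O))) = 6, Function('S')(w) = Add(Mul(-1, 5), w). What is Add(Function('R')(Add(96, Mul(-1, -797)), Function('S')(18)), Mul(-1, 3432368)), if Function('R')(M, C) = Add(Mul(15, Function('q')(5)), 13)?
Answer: -3432460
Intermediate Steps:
Function('S')(w) = Add(-5, w)
Function('q')(O) = -7 (Function('q')(O) = Add(-9, Mul(Rational(1, 3), 6)) = Add(-9, 2) = -7)
Function('R')(M, C) = -92 (Function('R')(M, C) = Add(Mul(15, -7), 13) = Add(-105, 13) = -92)
Add(Function('R')(Add(96, Mul(-1, -797)), Function('S')(18)), Mul(-1, 3432368)) = Add(-92, Mul(-1, 3432368)) = Add(-92, -3432368) = -3432460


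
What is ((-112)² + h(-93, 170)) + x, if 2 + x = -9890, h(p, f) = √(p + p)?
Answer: 2652 + I*√186 ≈ 2652.0 + 13.638*I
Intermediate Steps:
h(p, f) = √2*√p (h(p, f) = √(2*p) = √2*√p)
x = -9892 (x = -2 - 9890 = -9892)
((-112)² + h(-93, 170)) + x = ((-112)² + √2*√(-93)) - 9892 = (12544 + √2*(I*√93)) - 9892 = (12544 + I*√186) - 9892 = 2652 + I*√186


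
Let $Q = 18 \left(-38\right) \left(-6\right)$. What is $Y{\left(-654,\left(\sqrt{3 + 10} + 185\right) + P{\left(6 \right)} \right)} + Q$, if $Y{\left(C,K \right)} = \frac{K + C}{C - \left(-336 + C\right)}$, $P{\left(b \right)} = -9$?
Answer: $\frac{689233}{168} + \frac{\sqrt{13}}{336} \approx 4102.6$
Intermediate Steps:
$Y{\left(C,K \right)} = \frac{C}{336} + \frac{K}{336}$ ($Y{\left(C,K \right)} = \frac{C + K}{336} = \left(C + K\right) \frac{1}{336} = \frac{C}{336} + \frac{K}{336}$)
$Q = 4104$ ($Q = \left(-684\right) \left(-6\right) = 4104$)
$Y{\left(-654,\left(\sqrt{3 + 10} + 185\right) + P{\left(6 \right)} \right)} + Q = \left(\frac{1}{336} \left(-654\right) + \frac{\left(\sqrt{3 + 10} + 185\right) - 9}{336}\right) + 4104 = \left(- \frac{109}{56} + \frac{\left(\sqrt{13} + 185\right) - 9}{336}\right) + 4104 = \left(- \frac{109}{56} + \frac{\left(185 + \sqrt{13}\right) - 9}{336}\right) + 4104 = \left(- \frac{109}{56} + \frac{176 + \sqrt{13}}{336}\right) + 4104 = \left(- \frac{109}{56} + \left(\frac{11}{21} + \frac{\sqrt{13}}{336}\right)\right) + 4104 = \left(- \frac{239}{168} + \frac{\sqrt{13}}{336}\right) + 4104 = \frac{689233}{168} + \frac{\sqrt{13}}{336}$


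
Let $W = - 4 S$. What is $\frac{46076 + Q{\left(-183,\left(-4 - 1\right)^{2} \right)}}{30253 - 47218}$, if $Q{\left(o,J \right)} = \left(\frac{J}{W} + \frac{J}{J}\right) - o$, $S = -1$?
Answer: $- \frac{37013}{13572} \approx -2.7272$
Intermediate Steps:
$W = 4$ ($W = \left(-4\right) \left(-1\right) = 4$)
$Q{\left(o,J \right)} = 1 - o + \frac{J}{4}$ ($Q{\left(o,J \right)} = \left(\frac{J}{4} + \frac{J}{J}\right) - o = \left(J \frac{1}{4} + 1\right) - o = \left(\frac{J}{4} + 1\right) - o = \left(1 + \frac{J}{4}\right) - o = 1 - o + \frac{J}{4}$)
$\frac{46076 + Q{\left(-183,\left(-4 - 1\right)^{2} \right)}}{30253 - 47218} = \frac{46076 + \left(1 - -183 + \frac{\left(-4 - 1\right)^{2}}{4}\right)}{30253 - 47218} = \frac{46076 + \left(1 + 183 + \frac{\left(-5\right)^{2}}{4}\right)}{-16965} = \left(46076 + \left(1 + 183 + \frac{1}{4} \cdot 25\right)\right) \left(- \frac{1}{16965}\right) = \left(46076 + \left(1 + 183 + \frac{25}{4}\right)\right) \left(- \frac{1}{16965}\right) = \left(46076 + \frac{761}{4}\right) \left(- \frac{1}{16965}\right) = \frac{185065}{4} \left(- \frac{1}{16965}\right) = - \frac{37013}{13572}$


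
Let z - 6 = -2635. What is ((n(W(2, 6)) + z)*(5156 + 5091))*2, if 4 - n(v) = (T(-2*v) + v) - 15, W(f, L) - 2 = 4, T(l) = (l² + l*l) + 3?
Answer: -59576058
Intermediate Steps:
z = -2629 (z = 6 - 2635 = -2629)
T(l) = 3 + 2*l² (T(l) = (l² + l²) + 3 = 2*l² + 3 = 3 + 2*l²)
W(f, L) = 6 (W(f, L) = 2 + 4 = 6)
n(v) = 16 - v - 8*v² (n(v) = 4 - (((3 + 2*(-2*v)²) + v) - 15) = 4 - (((3 + 2*(4*v²)) + v) - 15) = 4 - (((3 + 8*v²) + v) - 15) = 4 - ((3 + v + 8*v²) - 15) = 4 - (-12 + v + 8*v²) = 4 + (12 - v - 8*v²) = 16 - v - 8*v²)
((n(W(2, 6)) + z)*(5156 + 5091))*2 = (((16 - 1*6 - 8*6²) - 2629)*(5156 + 5091))*2 = (((16 - 6 - 8*36) - 2629)*10247)*2 = (((16 - 6 - 288) - 2629)*10247)*2 = ((-278 - 2629)*10247)*2 = -2907*10247*2 = -29788029*2 = -59576058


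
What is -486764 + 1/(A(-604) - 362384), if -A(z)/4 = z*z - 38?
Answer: -886638678945/1821496 ≈ -4.8676e+5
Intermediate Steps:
A(z) = 152 - 4*z**2 (A(z) = -4*(z*z - 38) = -4*(z**2 - 38) = -4*(-38 + z**2) = 152 - 4*z**2)
-486764 + 1/(A(-604) - 362384) = -486764 + 1/((152 - 4*(-604)**2) - 362384) = -486764 + 1/((152 - 4*364816) - 362384) = -486764 + 1/((152 - 1459264) - 362384) = -486764 + 1/(-1459112 - 362384) = -486764 + 1/(-1821496) = -486764 - 1/1821496 = -886638678945/1821496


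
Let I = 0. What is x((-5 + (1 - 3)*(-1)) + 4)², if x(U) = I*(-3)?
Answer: 0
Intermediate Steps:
x(U) = 0 (x(U) = 0*(-3) = 0)
x((-5 + (1 - 3)*(-1)) + 4)² = 0² = 0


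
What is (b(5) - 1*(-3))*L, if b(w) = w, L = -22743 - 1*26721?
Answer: -395712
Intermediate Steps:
L = -49464 (L = -22743 - 26721 = -49464)
(b(5) - 1*(-3))*L = (5 - 1*(-3))*(-49464) = (5 + 3)*(-49464) = 8*(-49464) = -395712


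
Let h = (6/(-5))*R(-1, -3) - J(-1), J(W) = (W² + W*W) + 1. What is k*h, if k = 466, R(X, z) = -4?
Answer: 4194/5 ≈ 838.80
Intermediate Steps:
J(W) = 1 + 2*W² (J(W) = (W² + W²) + 1 = 2*W² + 1 = 1 + 2*W²)
h = 9/5 (h = (6/(-5))*(-4) - (1 + 2*(-1)²) = -⅕*6*(-4) - (1 + 2*1) = -6/5*(-4) - (1 + 2) = 24/5 - 1*3 = 24/5 - 3 = 9/5 ≈ 1.8000)
k*h = 466*(9/5) = 4194/5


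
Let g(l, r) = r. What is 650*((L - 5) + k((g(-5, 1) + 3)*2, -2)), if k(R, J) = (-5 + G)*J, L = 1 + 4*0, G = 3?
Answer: 0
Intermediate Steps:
L = 1 (L = 1 + 0 = 1)
k(R, J) = -2*J (k(R, J) = (-5 + 3)*J = -2*J)
650*((L - 5) + k((g(-5, 1) + 3)*2, -2)) = 650*((1 - 5) - 2*(-2)) = 650*(-4 + 4) = 650*0 = 0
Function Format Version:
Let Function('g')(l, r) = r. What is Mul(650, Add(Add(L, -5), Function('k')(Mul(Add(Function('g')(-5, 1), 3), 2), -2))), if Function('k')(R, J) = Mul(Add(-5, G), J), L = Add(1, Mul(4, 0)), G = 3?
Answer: 0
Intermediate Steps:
L = 1 (L = Add(1, 0) = 1)
Function('k')(R, J) = Mul(-2, J) (Function('k')(R, J) = Mul(Add(-5, 3), J) = Mul(-2, J))
Mul(650, Add(Add(L, -5), Function('k')(Mul(Add(Function('g')(-5, 1), 3), 2), -2))) = Mul(650, Add(Add(1, -5), Mul(-2, -2))) = Mul(650, Add(-4, 4)) = Mul(650, 0) = 0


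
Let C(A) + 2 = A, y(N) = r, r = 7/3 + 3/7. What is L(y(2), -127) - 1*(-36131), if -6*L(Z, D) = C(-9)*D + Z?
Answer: 4523111/126 ≈ 35898.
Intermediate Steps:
r = 58/21 (r = 7*(⅓) + 3*(⅐) = 7/3 + 3/7 = 58/21 ≈ 2.7619)
y(N) = 58/21
C(A) = -2 + A
L(Z, D) = -Z/6 + 11*D/6 (L(Z, D) = -((-2 - 9)*D + Z)/6 = -(-11*D + Z)/6 = -(Z - 11*D)/6 = -Z/6 + 11*D/6)
L(y(2), -127) - 1*(-36131) = (-⅙*58/21 + (11/6)*(-127)) - 1*(-36131) = (-29/63 - 1397/6) + 36131 = -29395/126 + 36131 = 4523111/126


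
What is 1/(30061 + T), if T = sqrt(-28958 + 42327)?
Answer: 30061/903650352 - sqrt(13369)/903650352 ≈ 3.3138e-5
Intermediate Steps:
T = sqrt(13369) ≈ 115.62
1/(30061 + T) = 1/(30061 + sqrt(13369))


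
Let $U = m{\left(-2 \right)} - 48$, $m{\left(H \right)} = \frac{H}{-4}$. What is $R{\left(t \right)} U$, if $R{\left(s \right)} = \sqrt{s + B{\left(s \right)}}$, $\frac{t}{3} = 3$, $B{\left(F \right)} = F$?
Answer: $- \frac{285 \sqrt{2}}{2} \approx -201.53$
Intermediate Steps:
$m{\left(H \right)} = - \frac{H}{4}$ ($m{\left(H \right)} = H \left(- \frac{1}{4}\right) = - \frac{H}{4}$)
$t = 9$ ($t = 3 \cdot 3 = 9$)
$R{\left(s \right)} = \sqrt{2} \sqrt{s}$ ($R{\left(s \right)} = \sqrt{s + s} = \sqrt{2 s} = \sqrt{2} \sqrt{s}$)
$U = - \frac{95}{2}$ ($U = \left(- \frac{1}{4}\right) \left(-2\right) - 48 = \frac{1}{2} - 48 = - \frac{95}{2} \approx -47.5$)
$R{\left(t \right)} U = \sqrt{2} \sqrt{9} \left(- \frac{95}{2}\right) = \sqrt{2} \cdot 3 \left(- \frac{95}{2}\right) = 3 \sqrt{2} \left(- \frac{95}{2}\right) = - \frac{285 \sqrt{2}}{2}$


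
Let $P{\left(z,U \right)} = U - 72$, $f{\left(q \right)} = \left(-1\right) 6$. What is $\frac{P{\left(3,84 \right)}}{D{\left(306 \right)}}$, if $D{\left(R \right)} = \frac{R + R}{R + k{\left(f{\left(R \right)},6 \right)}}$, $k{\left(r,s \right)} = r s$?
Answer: $\frac{90}{17} \approx 5.2941$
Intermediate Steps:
$f{\left(q \right)} = -6$
$P{\left(z,U \right)} = -72 + U$
$D{\left(R \right)} = \frac{2 R}{-36 + R}$ ($D{\left(R \right)} = \frac{R + R}{R - 36} = \frac{2 R}{R - 36} = \frac{2 R}{-36 + R}$)
$\frac{P{\left(3,84 \right)}}{D{\left(306 \right)}} = \frac{-72 + 84}{2 \cdot 306 \frac{1}{-36 + 306}} = \frac{12}{2 \cdot 306 \cdot \frac{1}{270}} = \frac{12}{\frac{34}{15}} = 12 \cdot \frac{15}{34} = \frac{90}{17}$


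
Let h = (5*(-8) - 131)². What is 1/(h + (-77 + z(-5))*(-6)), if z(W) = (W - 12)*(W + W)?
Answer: 1/28683 ≈ 3.4864e-5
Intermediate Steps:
z(W) = 2*W*(-12 + W) (z(W) = (-12 + W)*(2*W) = 2*W*(-12 + W))
h = 29241 (h = (-40 - 131)² = (-171)² = 29241)
1/(h + (-77 + z(-5))*(-6)) = 1/(29241 + (-77 + 2*(-5)*(-12 - 5))*(-6)) = 1/(29241 + (-77 + 2*(-5)*(-17))*(-6)) = 1/(29241 + (-77 + 170)*(-6)) = 1/(29241 + 93*(-6)) = 1/(29241 - 558) = 1/28683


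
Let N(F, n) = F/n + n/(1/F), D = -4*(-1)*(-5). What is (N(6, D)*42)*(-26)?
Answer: 656838/5 ≈ 1.3137e+5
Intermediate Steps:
D = -20 (D = 4*(-5) = -20)
N(F, n) = F*n + F/n (N(F, n) = F/n + n*F = F/n + F*n = F*n + F/n)
(N(6, D)*42)*(-26) = ((6*(-20) + 6/(-20))*42)*(-26) = ((-120 + 6*(-1/20))*42)*(-26) = ((-120 - 3/10)*42)*(-26) = -1203/10*42*(-26) = -25263/5*(-26) = 656838/5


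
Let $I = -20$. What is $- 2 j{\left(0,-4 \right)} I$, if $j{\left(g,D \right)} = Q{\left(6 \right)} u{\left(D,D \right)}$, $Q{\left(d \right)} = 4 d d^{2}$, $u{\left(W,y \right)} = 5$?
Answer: $172800$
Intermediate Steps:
$Q{\left(d \right)} = 4 d^{3}$
$j{\left(g,D \right)} = 4320$ ($j{\left(g,D \right)} = 4 \cdot 6^{3} \cdot 5 = 4 \cdot 216 \cdot 5 = 864 \cdot 5 = 4320$)
$- 2 j{\left(0,-4 \right)} I = \left(-2\right) 4320 \left(-20\right) = \left(-8640\right) \left(-20\right) = 172800$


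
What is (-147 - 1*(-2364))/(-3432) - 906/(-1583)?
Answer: -133373/1810952 ≈ -0.073648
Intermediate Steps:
(-147 - 1*(-2364))/(-3432) - 906/(-1583) = (-147 + 2364)*(-1/3432) - 906*(-1/1583) = 2217*(-1/3432) + 906/1583 = -739/1144 + 906/1583 = -133373/1810952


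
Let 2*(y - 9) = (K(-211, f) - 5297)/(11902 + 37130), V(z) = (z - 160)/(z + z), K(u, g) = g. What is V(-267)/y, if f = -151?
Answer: 183/2047 ≈ 0.089399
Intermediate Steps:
V(z) = (-160 + z)/(2*z) (V(z) = (-160 + z)/((2*z)) = (-160 + z)*(1/(2*z)) = (-160 + z)/(2*z))
y = 161/18 (y = 9 + ((-151 - 5297)/(11902 + 37130))/2 = 9 + (-5448/49032)/2 = 9 + (-5448*1/49032)/2 = 9 + (½)*(-⅑) = 9 - 1/18 = 161/18 ≈ 8.9444)
V(-267)/y = ((½)*(-160 - 267)/(-267))/(161/18) = ((½)*(-1/267)*(-427))*(18/161) = (427/534)*(18/161) = 183/2047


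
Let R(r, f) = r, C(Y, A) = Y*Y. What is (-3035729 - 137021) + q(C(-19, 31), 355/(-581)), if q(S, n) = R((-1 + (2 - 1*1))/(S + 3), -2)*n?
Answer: -3172750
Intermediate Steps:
C(Y, A) = Y**2
q(S, n) = 0 (q(S, n) = ((-1 + (2 - 1*1))/(S + 3))*n = ((-1 + (2 - 1))/(3 + S))*n = ((-1 + 1)/(3 + S))*n = (0/(3 + S))*n = 0*n = 0)
(-3035729 - 137021) + q(C(-19, 31), 355/(-581)) = (-3035729 - 137021) + 0 = -3172750 + 0 = -3172750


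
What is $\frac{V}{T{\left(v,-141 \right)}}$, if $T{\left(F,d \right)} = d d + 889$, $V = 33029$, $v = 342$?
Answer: $\frac{33029}{20770} \approx 1.5902$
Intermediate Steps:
$T{\left(F,d \right)} = 889 + d^{2}$ ($T{\left(F,d \right)} = d^{2} + 889 = 889 + d^{2}$)
$\frac{V}{T{\left(v,-141 \right)}} = \frac{33029}{889 + \left(-141\right)^{2}} = \frac{33029}{889 + 19881} = \frac{33029}{20770}$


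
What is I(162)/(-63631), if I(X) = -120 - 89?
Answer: 11/3349 ≈ 0.0032846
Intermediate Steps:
I(X) = -209
I(162)/(-63631) = -209/(-63631) = -209*(-1/63631) = 11/3349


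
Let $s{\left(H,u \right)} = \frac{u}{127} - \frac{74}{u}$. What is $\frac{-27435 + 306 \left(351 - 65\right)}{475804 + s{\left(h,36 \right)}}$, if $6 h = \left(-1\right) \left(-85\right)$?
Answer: $\frac{137345166}{1087683893} \approx 0.12627$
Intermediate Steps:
$h = \frac{85}{6}$ ($h = \frac{\left(-1\right) \left(-85\right)}{6} = \frac{1}{6} \cdot 85 = \frac{85}{6} \approx 14.167$)
$s{\left(H,u \right)} = - \frac{74}{u} + \frac{u}{127}$ ($s{\left(H,u \right)} = u \frac{1}{127} - \frac{74}{u} = \frac{u}{127} - \frac{74}{u} = - \frac{74}{u} + \frac{u}{127}$)
$\frac{-27435 + 306 \left(351 - 65\right)}{475804 + s{\left(h,36 \right)}} = \frac{-27435 + 306 \left(351 - 65\right)}{475804 + \left(- \frac{74}{36} + \frac{1}{127} \cdot 36\right)} = \frac{-27435 + 306 \cdot 286}{475804 + \left(\left(-74\right) \frac{1}{36} + \frac{36}{127}\right)} = \frac{-27435 + 87516}{475804 + \left(- \frac{37}{18} + \frac{36}{127}\right)} = \frac{60081}{475804 - \frac{4051}{2286}} = \frac{60081}{\frac{1087683893}{2286}} = 60081 \cdot \frac{2286}{1087683893} = \frac{137345166}{1087683893}$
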